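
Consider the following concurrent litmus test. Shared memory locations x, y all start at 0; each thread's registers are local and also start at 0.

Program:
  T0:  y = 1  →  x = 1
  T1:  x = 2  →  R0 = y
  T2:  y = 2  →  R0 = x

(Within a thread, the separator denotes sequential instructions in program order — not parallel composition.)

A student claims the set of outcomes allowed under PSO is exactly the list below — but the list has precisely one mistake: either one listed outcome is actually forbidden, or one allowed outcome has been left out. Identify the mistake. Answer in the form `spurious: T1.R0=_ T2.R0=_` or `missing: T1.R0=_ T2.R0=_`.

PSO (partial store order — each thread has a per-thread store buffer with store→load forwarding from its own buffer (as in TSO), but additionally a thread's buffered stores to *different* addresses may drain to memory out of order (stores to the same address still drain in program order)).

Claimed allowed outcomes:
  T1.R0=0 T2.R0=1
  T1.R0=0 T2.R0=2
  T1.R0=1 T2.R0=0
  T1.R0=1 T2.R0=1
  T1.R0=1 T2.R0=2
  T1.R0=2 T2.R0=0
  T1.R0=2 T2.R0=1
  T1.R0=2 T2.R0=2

missing: T1.R0=0 T2.R0=0

outcome vector order: (T1.R0,T2.R0)
PSO (9): 0/0, 0/1, 0/2, 1/0, 1/1, 1/2, 2/0, 2/1, 2/2
PSO∖claimed = {0/0}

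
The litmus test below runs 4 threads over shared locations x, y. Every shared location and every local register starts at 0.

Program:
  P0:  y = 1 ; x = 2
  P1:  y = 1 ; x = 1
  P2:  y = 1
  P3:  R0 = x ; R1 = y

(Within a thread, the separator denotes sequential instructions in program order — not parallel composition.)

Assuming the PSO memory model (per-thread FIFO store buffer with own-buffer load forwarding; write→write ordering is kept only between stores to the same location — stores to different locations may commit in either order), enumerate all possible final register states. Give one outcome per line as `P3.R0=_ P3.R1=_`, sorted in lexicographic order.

P3.R0=0 P3.R1=0
P3.R0=0 P3.R1=1
P3.R0=1 P3.R1=0
P3.R0=1 P3.R1=1
P3.R0=2 P3.R1=0
P3.R0=2 P3.R1=1

outcome vector order: (P3.R0,P3.R1)
|PSO outcomes| = 6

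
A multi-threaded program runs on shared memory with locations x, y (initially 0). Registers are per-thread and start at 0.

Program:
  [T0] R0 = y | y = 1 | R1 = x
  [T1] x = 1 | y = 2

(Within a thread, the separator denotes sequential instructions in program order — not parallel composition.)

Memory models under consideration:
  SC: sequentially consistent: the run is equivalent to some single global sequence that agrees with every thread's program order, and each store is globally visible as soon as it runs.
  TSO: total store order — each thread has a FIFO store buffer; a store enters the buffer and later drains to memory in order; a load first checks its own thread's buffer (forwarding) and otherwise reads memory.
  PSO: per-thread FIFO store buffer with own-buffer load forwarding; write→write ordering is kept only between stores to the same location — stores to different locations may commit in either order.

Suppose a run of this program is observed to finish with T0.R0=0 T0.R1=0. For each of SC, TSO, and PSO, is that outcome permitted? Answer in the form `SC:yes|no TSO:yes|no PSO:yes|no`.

outcome vector order: (T0.R0,T0.R1)
SC: 3 outcomes — {00, 01, 21}
TSO: 3 outcomes — {00, 01, 21}
PSO: 4 outcomes — {00, 01, 20, 21}
target 00 ∈ {SC,TSO,PSO}

SC:yes TSO:yes PSO:yes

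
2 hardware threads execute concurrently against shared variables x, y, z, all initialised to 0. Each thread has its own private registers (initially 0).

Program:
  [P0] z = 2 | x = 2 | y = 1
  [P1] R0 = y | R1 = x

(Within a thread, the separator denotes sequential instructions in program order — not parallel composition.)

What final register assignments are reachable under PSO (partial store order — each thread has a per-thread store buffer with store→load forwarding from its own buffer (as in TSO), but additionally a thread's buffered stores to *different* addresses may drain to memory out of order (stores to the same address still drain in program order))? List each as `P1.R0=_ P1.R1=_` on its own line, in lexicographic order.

outcome vector order: (P1.R0,P1.R1)
|PSO outcomes| = 4

P1.R0=0 P1.R1=0
P1.R0=0 P1.R1=2
P1.R0=1 P1.R1=0
P1.R0=1 P1.R1=2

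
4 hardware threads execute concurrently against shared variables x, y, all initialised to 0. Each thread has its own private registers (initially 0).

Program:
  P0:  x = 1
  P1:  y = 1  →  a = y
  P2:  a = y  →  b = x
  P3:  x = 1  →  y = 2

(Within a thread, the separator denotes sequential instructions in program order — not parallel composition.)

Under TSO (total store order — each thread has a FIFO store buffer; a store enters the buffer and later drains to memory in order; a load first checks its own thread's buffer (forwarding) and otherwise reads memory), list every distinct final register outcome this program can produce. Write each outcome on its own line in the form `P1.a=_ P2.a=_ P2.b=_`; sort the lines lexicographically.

outcome vector order: (P1.a,P2.a,P2.b)
|TSO outcomes| = 10

P1.a=1 P2.a=0 P2.b=0
P1.a=1 P2.a=0 P2.b=1
P1.a=1 P2.a=1 P2.b=0
P1.a=1 P2.a=1 P2.b=1
P1.a=1 P2.a=2 P2.b=1
P1.a=2 P2.a=0 P2.b=0
P1.a=2 P2.a=0 P2.b=1
P1.a=2 P2.a=1 P2.b=0
P1.a=2 P2.a=1 P2.b=1
P1.a=2 P2.a=2 P2.b=1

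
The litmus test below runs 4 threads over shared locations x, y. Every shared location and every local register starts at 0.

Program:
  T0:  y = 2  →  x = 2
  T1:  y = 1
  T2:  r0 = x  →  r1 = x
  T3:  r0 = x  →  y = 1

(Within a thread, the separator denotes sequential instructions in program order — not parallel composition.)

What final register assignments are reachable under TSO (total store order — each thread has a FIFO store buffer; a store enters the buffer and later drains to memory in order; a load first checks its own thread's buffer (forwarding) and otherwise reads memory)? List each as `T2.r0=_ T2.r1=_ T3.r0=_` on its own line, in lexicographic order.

outcome vector order: (T2.r0,T2.r1,T3.r0)
|TSO outcomes| = 6

T2.r0=0 T2.r1=0 T3.r0=0
T2.r0=0 T2.r1=0 T3.r0=2
T2.r0=0 T2.r1=2 T3.r0=0
T2.r0=0 T2.r1=2 T3.r0=2
T2.r0=2 T2.r1=2 T3.r0=0
T2.r0=2 T2.r1=2 T3.r0=2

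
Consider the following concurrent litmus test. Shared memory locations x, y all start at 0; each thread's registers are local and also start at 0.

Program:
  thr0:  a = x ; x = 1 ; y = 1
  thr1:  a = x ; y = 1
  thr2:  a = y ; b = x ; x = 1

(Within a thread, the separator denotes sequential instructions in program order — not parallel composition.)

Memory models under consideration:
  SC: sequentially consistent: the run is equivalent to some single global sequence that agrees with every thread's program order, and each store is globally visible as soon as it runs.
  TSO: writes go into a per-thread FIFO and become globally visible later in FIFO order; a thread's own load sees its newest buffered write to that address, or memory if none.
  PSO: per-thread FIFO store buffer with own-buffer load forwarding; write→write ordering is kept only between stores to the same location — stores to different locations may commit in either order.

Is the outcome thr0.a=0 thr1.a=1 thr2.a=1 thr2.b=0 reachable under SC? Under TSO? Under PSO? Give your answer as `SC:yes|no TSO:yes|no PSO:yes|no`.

SC:no TSO:no PSO:yes

outcome vector order: (thr0.a,thr1.a,thr2.a,thr2.b)
under SC → <0 0 0 0>; <0 0 0 1>; <0 0 1 0>; <0 0 1 1>; <0 1 0 0>; <0 1 0 1>; <0 1 1 1>; <1 0 0 0>; <1 0 1 0>; <1 1 0 0>
under TSO → <0 0 0 0>; <0 0 0 1>; <0 0 1 0>; <0 0 1 1>; <0 1 0 0>; <0 1 0 1>; <0 1 1 1>; <1 0 0 0>; <1 0 1 0>; <1 1 0 0>
under PSO → <0 0 0 0>; <0 0 0 1>; <0 0 1 0>; <0 0 1 1>; <0 1 0 0>; <0 1 0 1>; <0 1 1 0>; <0 1 1 1>; <1 0 0 0>; <1 0 1 0>; <1 1 0 0>
target <0 1 1 0> ∈ {PSO}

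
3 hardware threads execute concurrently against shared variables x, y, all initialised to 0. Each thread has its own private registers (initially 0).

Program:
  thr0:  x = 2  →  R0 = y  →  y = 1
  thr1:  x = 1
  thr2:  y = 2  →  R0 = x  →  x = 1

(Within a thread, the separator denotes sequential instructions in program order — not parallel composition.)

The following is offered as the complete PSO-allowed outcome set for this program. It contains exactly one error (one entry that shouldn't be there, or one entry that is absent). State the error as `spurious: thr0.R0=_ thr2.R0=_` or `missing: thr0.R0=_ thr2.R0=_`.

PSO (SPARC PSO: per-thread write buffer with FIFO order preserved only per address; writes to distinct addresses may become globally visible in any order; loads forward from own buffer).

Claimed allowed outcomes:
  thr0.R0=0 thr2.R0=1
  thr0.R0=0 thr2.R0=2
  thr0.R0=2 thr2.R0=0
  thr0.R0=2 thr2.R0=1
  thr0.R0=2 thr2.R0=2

outcome vector order: (thr0.R0,thr2.R0)
PSO (6): 00 01 02 20 21 22
PSO∖claimed = {00}

missing: thr0.R0=0 thr2.R0=0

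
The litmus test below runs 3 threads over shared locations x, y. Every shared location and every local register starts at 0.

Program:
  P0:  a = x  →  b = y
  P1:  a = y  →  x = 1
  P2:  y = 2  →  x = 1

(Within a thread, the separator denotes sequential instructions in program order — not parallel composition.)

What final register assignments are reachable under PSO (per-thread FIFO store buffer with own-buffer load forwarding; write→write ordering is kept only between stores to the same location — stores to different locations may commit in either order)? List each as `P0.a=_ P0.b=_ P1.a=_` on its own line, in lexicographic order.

P0.a=0 P0.b=0 P1.a=0
P0.a=0 P0.b=0 P1.a=2
P0.a=0 P0.b=2 P1.a=0
P0.a=0 P0.b=2 P1.a=2
P0.a=1 P0.b=0 P1.a=0
P0.a=1 P0.b=0 P1.a=2
P0.a=1 P0.b=2 P1.a=0
P0.a=1 P0.b=2 P1.a=2

outcome vector order: (P0.a,P0.b,P1.a)
|PSO outcomes| = 8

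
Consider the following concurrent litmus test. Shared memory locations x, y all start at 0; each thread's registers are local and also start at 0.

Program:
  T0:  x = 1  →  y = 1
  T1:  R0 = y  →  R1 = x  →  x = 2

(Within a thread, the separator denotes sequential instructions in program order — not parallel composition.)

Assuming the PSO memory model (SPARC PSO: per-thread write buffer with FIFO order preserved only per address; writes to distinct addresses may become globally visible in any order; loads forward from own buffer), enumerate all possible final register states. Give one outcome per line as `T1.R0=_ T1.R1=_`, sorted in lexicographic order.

outcome vector order: (T1.R0,T1.R1)
|PSO outcomes| = 4

T1.R0=0 T1.R1=0
T1.R0=0 T1.R1=1
T1.R0=1 T1.R1=0
T1.R0=1 T1.R1=1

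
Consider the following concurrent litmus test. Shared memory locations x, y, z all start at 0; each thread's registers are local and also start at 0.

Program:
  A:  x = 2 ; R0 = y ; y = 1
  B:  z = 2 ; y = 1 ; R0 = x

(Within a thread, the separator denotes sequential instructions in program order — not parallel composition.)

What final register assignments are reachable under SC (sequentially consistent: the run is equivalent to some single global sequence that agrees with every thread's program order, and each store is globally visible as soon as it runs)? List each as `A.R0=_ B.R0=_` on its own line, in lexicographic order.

A.R0=0 B.R0=2
A.R0=1 B.R0=0
A.R0=1 B.R0=2

outcome vector order: (A.R0,B.R0)
|SC outcomes| = 3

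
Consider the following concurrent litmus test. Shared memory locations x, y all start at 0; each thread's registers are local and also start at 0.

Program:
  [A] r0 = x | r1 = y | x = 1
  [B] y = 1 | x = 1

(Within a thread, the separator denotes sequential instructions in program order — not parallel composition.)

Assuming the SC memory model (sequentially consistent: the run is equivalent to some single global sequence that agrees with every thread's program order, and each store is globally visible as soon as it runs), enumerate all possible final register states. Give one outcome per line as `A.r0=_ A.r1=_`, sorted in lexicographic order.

A.r0=0 A.r1=0
A.r0=0 A.r1=1
A.r0=1 A.r1=1

outcome vector order: (A.r0,A.r1)
|SC outcomes| = 3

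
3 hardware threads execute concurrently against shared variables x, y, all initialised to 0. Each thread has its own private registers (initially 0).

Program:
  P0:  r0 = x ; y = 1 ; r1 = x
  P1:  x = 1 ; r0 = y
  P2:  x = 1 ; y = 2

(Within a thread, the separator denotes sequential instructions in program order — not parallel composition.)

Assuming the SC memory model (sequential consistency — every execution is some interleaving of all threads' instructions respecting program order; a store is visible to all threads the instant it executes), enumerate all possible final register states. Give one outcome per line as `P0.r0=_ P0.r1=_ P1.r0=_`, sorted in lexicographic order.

outcome vector order: (P0.r0,P0.r1,P1.r0)
|SC outcomes| = 8

P0.r0=0 P0.r1=0 P1.r0=1
P0.r0=0 P0.r1=0 P1.r0=2
P0.r0=0 P0.r1=1 P1.r0=0
P0.r0=0 P0.r1=1 P1.r0=1
P0.r0=0 P0.r1=1 P1.r0=2
P0.r0=1 P0.r1=1 P1.r0=0
P0.r0=1 P0.r1=1 P1.r0=1
P0.r0=1 P0.r1=1 P1.r0=2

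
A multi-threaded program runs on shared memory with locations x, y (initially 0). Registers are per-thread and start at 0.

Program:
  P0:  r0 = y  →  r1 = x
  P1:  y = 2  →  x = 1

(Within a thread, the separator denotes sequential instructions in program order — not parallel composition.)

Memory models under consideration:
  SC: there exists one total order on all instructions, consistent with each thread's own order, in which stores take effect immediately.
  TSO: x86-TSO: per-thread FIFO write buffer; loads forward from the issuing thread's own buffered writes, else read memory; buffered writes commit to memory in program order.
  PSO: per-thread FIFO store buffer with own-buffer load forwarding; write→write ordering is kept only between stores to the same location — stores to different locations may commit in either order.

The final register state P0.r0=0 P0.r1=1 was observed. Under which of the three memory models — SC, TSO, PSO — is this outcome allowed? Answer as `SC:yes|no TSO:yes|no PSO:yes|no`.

outcome vector order: (P0.r0,P0.r1)
under SC → <0 0> <0 1> <2 0> <2 1>
under TSO → <0 0> <0 1> <2 0> <2 1>
under PSO → <0 0> <0 1> <2 0> <2 1>
target <0 1> ∈ {SC,TSO,PSO}

SC:yes TSO:yes PSO:yes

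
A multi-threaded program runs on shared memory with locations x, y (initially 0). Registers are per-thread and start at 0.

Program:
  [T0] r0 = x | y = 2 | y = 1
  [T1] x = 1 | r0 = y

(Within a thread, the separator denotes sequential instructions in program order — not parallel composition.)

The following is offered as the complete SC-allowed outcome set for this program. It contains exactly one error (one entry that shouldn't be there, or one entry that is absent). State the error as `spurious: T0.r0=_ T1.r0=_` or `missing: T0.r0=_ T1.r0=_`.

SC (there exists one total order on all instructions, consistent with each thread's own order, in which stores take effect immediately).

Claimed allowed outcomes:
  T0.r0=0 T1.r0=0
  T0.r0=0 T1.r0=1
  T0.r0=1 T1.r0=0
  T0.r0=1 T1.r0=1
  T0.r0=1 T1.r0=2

outcome vector order: (T0.r0,T1.r0)
under SC → 0/0, 0/1, 0/2, 1/0, 1/1, 1/2
SC∖claimed = {0/2}

missing: T0.r0=0 T1.r0=2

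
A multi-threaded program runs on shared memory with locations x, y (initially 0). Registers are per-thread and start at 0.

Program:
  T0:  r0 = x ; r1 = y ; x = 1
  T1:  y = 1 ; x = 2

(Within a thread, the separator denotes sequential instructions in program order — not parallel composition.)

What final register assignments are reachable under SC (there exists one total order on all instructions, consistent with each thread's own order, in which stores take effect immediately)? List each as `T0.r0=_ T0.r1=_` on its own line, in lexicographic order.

outcome vector order: (T0.r0,T0.r1)
|SC outcomes| = 3

T0.r0=0 T0.r1=0
T0.r0=0 T0.r1=1
T0.r0=2 T0.r1=1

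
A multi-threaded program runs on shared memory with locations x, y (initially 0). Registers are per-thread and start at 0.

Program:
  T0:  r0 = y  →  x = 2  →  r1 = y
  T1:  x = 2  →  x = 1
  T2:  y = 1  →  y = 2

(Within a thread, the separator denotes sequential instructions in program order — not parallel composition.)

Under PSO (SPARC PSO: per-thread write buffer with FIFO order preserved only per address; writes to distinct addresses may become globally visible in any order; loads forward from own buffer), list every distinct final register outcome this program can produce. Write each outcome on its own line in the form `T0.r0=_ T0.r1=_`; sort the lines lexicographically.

outcome vector order: (T0.r0,T0.r1)
|PSO outcomes| = 6

T0.r0=0 T0.r1=0
T0.r0=0 T0.r1=1
T0.r0=0 T0.r1=2
T0.r0=1 T0.r1=1
T0.r0=1 T0.r1=2
T0.r0=2 T0.r1=2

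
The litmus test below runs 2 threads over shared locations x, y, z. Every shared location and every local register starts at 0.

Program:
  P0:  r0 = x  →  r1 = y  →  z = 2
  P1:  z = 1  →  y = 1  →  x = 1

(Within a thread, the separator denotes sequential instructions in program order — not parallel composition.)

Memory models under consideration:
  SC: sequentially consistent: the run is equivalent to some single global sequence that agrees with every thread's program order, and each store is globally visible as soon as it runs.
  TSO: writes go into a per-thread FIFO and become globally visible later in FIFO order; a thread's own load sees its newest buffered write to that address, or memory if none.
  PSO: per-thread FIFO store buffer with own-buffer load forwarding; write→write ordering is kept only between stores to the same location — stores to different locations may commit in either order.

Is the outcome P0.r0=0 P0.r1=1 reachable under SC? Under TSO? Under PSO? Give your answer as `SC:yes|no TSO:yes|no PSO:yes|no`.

SC:yes TSO:yes PSO:yes

outcome vector order: (P0.r0,P0.r1)
SC: 3 outcomes — {0/0 0/1 1/1}
TSO: 3 outcomes — {0/0 0/1 1/1}
PSO: 4 outcomes — {0/0 0/1 1/0 1/1}
target 0/1 ∈ {SC,TSO,PSO}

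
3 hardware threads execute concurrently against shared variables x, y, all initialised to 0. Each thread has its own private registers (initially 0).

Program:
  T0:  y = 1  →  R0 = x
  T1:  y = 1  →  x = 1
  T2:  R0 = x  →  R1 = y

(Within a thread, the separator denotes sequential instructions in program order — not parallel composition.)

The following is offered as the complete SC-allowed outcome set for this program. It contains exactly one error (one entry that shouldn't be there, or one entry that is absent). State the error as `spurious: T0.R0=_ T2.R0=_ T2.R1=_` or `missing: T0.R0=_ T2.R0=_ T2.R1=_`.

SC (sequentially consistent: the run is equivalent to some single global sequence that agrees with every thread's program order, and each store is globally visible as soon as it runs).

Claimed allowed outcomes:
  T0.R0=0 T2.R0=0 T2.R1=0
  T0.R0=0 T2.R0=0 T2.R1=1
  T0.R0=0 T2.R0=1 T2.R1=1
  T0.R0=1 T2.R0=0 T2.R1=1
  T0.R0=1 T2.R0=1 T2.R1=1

outcome vector order: (T0.R0,T2.R0,T2.R1)
[SC] allowed = {(0,0,0), (0,0,1), (0,1,1), (1,0,0), (1,0,1), (1,1,1)}
SC∖claimed = {(1,0,0)}

missing: T0.R0=1 T2.R0=0 T2.R1=0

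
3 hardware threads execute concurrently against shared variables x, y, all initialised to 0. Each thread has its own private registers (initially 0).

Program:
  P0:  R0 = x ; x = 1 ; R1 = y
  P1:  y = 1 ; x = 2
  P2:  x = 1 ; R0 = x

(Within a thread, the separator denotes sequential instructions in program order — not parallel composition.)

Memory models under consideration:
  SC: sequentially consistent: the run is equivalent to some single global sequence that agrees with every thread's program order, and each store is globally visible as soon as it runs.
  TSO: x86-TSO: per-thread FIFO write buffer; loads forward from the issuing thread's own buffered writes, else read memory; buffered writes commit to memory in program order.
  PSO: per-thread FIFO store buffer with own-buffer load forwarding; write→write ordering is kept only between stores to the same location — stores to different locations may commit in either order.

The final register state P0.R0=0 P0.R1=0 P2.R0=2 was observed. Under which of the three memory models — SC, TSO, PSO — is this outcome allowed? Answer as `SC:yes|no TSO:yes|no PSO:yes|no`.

SC:yes TSO:yes PSO:yes

outcome vector order: (P0.R0,P0.R1,P2.R0)
SC (10): 001, 002, 011, 012, 101, 102, 111, 112, 211, 212
TSO (10): 001, 002, 011, 012, 101, 102, 111, 112, 211, 212
PSO (12): 001, 002, 011, 012, 101, 102, 111, 112, 201, 202, 211, 212
target 002 ∈ {SC,TSO,PSO}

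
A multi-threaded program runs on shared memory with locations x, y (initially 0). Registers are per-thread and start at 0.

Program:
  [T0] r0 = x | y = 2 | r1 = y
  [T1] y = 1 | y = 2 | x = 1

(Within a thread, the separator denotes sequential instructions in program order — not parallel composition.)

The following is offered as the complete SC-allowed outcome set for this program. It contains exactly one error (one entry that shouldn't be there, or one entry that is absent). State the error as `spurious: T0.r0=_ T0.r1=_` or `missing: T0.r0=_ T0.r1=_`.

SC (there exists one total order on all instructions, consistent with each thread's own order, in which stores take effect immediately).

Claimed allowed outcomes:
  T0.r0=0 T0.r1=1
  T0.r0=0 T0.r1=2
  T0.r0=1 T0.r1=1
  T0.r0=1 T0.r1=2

spurious: T0.r0=1 T0.r1=1

outcome vector order: (T0.r0,T0.r1)
[SC] allowed = {01 02 12}
claimed∖SC = {11}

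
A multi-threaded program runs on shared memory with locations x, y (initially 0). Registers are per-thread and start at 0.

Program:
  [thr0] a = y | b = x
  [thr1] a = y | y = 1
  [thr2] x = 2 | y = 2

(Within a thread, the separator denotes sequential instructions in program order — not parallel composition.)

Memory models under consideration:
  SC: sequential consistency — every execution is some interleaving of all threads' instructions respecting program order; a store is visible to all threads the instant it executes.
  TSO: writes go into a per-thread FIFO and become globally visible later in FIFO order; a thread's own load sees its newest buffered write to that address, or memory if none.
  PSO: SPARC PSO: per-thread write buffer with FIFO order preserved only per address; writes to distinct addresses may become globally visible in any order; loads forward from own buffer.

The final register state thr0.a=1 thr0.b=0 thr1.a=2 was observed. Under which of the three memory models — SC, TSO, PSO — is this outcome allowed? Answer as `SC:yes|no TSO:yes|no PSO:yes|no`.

SC:no TSO:no PSO:yes

outcome vector order: (thr0.a,thr0.b,thr1.a)
[SC] allowed = {000, 002, 020, 022, 100, 120, 122, 220, 222}
[TSO] allowed = {000, 002, 020, 022, 100, 120, 122, 220, 222}
[PSO] allowed = {000, 002, 020, 022, 100, 102, 120, 122, 200, 202, 220, 222}
target 102 ∈ {PSO}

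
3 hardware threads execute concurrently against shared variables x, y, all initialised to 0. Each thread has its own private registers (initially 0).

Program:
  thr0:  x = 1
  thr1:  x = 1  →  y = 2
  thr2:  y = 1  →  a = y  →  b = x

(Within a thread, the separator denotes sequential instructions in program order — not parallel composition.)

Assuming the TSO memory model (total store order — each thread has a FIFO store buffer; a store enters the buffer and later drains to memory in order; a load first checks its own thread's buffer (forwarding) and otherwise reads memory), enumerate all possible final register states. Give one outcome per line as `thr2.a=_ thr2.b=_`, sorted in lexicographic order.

thr2.a=1 thr2.b=0
thr2.a=1 thr2.b=1
thr2.a=2 thr2.b=1

outcome vector order: (thr2.a,thr2.b)
|TSO outcomes| = 3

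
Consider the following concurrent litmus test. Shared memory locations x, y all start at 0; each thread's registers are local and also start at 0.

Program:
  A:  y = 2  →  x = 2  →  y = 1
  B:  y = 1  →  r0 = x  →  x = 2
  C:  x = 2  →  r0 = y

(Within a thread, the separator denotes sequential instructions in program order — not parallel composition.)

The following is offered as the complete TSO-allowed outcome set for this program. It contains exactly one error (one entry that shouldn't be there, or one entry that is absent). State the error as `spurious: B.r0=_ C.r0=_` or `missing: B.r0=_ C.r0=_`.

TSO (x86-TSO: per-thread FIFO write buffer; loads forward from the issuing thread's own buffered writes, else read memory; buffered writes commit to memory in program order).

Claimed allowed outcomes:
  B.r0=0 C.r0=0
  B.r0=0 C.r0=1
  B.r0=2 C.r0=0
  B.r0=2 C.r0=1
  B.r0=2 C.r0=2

missing: B.r0=0 C.r0=2

outcome vector order: (B.r0,C.r0)
under TSO → <0 0> <0 1> <0 2> <2 0> <2 1> <2 2>
TSO∖claimed = {<0 2>}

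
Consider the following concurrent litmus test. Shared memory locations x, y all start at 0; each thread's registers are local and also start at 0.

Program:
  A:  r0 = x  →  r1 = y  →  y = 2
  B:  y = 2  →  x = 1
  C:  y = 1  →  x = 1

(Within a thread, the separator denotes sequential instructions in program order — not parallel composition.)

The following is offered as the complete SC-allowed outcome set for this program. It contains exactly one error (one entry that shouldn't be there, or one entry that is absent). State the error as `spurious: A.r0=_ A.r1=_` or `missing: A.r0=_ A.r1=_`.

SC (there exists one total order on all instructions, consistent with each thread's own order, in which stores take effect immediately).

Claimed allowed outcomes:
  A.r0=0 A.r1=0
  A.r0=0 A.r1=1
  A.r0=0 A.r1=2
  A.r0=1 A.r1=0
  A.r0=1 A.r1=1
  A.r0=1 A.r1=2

spurious: A.r0=1 A.r1=0

outcome vector order: (A.r0,A.r1)
SC: 5 outcomes — {00, 01, 02, 11, 12}
claimed∖SC = {10}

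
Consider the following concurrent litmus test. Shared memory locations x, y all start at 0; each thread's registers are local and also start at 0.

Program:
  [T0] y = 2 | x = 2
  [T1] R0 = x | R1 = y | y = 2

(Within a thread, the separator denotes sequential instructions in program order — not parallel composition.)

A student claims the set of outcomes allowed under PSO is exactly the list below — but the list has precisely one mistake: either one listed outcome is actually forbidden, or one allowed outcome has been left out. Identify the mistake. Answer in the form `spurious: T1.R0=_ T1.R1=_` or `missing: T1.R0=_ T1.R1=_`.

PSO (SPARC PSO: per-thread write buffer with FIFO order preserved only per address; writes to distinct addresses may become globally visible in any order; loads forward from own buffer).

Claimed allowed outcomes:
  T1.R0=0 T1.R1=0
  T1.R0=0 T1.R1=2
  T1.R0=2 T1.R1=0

outcome vector order: (T1.R0,T1.R1)
PSO (4): 00; 02; 20; 22
PSO∖claimed = {22}

missing: T1.R0=2 T1.R1=2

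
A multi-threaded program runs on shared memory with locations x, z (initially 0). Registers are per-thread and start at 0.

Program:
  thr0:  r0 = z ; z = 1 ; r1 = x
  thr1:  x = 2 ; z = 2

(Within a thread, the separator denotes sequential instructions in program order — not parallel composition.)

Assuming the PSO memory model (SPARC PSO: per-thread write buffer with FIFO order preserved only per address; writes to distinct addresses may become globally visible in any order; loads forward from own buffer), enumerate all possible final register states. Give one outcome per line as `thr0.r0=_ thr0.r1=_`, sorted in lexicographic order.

thr0.r0=0 thr0.r1=0
thr0.r0=0 thr0.r1=2
thr0.r0=2 thr0.r1=0
thr0.r0=2 thr0.r1=2

outcome vector order: (thr0.r0,thr0.r1)
|PSO outcomes| = 4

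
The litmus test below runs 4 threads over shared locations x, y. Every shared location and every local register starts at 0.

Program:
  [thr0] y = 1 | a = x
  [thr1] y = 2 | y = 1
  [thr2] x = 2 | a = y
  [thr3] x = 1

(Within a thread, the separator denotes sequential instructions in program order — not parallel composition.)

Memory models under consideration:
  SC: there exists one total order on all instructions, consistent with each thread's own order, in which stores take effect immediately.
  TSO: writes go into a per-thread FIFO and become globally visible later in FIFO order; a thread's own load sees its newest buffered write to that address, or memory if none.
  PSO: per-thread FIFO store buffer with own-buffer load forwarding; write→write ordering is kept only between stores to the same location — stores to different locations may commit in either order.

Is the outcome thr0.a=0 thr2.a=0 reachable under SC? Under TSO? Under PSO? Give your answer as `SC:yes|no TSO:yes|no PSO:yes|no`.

outcome vector order: (thr0.a,thr2.a)
SC (8): (0,1), (0,2), (1,0), (1,1), (1,2), (2,0), (2,1), (2,2)
TSO (9): (0,0), (0,1), (0,2), (1,0), (1,1), (1,2), (2,0), (2,1), (2,2)
PSO (9): (0,0), (0,1), (0,2), (1,0), (1,1), (1,2), (2,0), (2,1), (2,2)
target (0,0) ∈ {TSO,PSO}

SC:no TSO:yes PSO:yes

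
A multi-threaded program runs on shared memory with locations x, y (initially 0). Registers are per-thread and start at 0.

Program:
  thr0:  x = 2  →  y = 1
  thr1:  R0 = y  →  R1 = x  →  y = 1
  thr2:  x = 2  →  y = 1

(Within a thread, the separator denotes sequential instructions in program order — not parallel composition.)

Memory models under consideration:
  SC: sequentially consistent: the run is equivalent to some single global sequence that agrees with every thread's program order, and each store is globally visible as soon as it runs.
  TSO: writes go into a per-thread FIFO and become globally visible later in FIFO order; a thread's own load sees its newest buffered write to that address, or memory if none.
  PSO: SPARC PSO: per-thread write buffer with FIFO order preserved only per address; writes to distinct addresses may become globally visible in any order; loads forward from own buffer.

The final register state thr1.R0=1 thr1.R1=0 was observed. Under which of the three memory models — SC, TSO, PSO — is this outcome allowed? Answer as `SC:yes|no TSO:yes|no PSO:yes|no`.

outcome vector order: (thr1.R0,thr1.R1)
SC: 3 outcomes — {0/0, 0/2, 1/2}
TSO: 3 outcomes — {0/0, 0/2, 1/2}
PSO: 4 outcomes — {0/0, 0/2, 1/0, 1/2}
target 1/0 ∈ {PSO}

SC:no TSO:no PSO:yes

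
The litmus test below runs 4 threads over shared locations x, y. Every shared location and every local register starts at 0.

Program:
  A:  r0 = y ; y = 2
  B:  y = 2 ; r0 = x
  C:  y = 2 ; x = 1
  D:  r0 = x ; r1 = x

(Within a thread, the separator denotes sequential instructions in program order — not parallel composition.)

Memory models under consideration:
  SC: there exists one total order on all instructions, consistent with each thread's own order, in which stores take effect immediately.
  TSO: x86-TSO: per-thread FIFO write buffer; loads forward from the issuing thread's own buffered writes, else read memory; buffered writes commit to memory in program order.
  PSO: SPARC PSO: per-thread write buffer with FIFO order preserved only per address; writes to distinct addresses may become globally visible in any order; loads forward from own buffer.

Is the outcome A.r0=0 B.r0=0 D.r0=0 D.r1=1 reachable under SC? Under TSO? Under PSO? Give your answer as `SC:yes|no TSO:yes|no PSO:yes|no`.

outcome vector order: (A.r0,B.r0,D.r0,D.r1)
SC (12): (0,0,0,0); (0,0,0,1); (0,0,1,1); (0,1,0,0); (0,1,0,1); (0,1,1,1); (2,0,0,0); (2,0,0,1); (2,0,1,1); (2,1,0,0); (2,1,0,1); (2,1,1,1)
TSO (12): (0,0,0,0); (0,0,0,1); (0,0,1,1); (0,1,0,0); (0,1,0,1); (0,1,1,1); (2,0,0,0); (2,0,0,1); (2,0,1,1); (2,1,0,0); (2,1,0,1); (2,1,1,1)
PSO (12): (0,0,0,0); (0,0,0,1); (0,0,1,1); (0,1,0,0); (0,1,0,1); (0,1,1,1); (2,0,0,0); (2,0,0,1); (2,0,1,1); (2,1,0,0); (2,1,0,1); (2,1,1,1)
target (0,0,0,1) ∈ {SC,TSO,PSO}

SC:yes TSO:yes PSO:yes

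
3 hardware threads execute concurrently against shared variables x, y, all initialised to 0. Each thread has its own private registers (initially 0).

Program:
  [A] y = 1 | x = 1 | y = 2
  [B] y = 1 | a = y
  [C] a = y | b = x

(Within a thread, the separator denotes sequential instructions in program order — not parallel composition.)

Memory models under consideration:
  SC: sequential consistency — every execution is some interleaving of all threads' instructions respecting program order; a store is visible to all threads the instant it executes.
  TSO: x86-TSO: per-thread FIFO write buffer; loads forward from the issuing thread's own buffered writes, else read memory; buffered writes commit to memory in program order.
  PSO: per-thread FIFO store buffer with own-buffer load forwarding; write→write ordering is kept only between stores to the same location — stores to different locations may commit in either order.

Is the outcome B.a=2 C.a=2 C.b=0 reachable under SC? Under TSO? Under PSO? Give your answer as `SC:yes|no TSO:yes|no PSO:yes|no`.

outcome vector order: (B.a,C.a,C.b)
SC (10): 1/0/0; 1/0/1; 1/1/0; 1/1/1; 1/2/1; 2/0/0; 2/0/1; 2/1/0; 2/1/1; 2/2/1
TSO (10): 1/0/0; 1/0/1; 1/1/0; 1/1/1; 1/2/1; 2/0/0; 2/0/1; 2/1/0; 2/1/1; 2/2/1
PSO (12): 1/0/0; 1/0/1; 1/1/0; 1/1/1; 1/2/0; 1/2/1; 2/0/0; 2/0/1; 2/1/0; 2/1/1; 2/2/0; 2/2/1
target 2/2/0 ∈ {PSO}

SC:no TSO:no PSO:yes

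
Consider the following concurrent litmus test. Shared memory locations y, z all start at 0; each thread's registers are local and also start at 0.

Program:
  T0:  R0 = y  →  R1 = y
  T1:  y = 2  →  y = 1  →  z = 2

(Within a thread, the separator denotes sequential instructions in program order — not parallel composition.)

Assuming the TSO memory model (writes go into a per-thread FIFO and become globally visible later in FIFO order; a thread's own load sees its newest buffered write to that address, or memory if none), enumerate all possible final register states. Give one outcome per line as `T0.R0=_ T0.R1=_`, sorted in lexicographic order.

outcome vector order: (T0.R0,T0.R1)
|TSO outcomes| = 6

T0.R0=0 T0.R1=0
T0.R0=0 T0.R1=1
T0.R0=0 T0.R1=2
T0.R0=1 T0.R1=1
T0.R0=2 T0.R1=1
T0.R0=2 T0.R1=2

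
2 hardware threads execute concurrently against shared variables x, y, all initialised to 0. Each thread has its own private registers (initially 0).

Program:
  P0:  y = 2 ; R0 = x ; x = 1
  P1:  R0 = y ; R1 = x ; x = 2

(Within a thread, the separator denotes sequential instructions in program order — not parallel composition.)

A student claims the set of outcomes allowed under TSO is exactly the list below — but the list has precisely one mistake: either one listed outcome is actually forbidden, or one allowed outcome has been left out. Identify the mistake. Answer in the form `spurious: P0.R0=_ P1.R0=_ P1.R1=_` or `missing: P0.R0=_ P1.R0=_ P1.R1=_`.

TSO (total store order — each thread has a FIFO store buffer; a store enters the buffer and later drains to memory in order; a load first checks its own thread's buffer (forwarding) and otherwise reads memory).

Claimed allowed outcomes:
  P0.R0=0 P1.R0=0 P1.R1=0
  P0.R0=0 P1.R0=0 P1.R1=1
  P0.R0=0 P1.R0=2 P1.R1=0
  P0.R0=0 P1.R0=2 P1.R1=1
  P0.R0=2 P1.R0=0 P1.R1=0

outcome vector order: (P0.R0,P1.R0,P1.R1)
[TSO] allowed = {0/0/0; 0/0/1; 0/2/0; 0/2/1; 2/0/0; 2/2/0}
TSO∖claimed = {2/2/0}

missing: P0.R0=2 P1.R0=2 P1.R1=0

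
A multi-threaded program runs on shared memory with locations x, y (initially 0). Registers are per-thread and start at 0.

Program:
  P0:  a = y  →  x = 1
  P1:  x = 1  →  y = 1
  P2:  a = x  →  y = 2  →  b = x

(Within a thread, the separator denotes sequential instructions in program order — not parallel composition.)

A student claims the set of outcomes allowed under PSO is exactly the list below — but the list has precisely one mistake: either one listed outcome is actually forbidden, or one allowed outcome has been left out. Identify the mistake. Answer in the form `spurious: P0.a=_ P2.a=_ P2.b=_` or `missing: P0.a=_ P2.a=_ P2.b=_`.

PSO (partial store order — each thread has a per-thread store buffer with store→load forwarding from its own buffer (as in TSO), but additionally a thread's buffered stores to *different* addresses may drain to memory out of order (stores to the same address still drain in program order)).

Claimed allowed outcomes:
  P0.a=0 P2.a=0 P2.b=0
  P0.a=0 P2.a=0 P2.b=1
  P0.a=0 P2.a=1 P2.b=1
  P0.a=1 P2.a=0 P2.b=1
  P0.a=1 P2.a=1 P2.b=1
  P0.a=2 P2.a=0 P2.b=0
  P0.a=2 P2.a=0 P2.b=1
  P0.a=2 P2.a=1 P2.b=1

outcome vector order: (P0.a,P2.a,P2.b)
PSO (9): 000 001 011 100 101 111 200 201 211
PSO∖claimed = {100}

missing: P0.a=1 P2.a=0 P2.b=0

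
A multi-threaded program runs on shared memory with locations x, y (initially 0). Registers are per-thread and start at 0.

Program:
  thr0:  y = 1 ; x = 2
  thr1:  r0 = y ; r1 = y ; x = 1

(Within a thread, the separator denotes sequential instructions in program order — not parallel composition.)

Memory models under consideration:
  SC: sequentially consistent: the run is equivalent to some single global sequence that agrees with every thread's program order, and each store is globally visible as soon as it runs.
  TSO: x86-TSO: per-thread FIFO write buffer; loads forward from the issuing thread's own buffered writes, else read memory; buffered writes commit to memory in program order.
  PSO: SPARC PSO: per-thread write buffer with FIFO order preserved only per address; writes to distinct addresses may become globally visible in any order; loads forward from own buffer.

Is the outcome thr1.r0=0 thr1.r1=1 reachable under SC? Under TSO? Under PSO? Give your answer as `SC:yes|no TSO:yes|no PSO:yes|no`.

outcome vector order: (thr1.r0,thr1.r1)
SC: 3 outcomes — {0/0, 0/1, 1/1}
TSO: 3 outcomes — {0/0, 0/1, 1/1}
PSO: 3 outcomes — {0/0, 0/1, 1/1}
target 0/1 ∈ {SC,TSO,PSO}

SC:yes TSO:yes PSO:yes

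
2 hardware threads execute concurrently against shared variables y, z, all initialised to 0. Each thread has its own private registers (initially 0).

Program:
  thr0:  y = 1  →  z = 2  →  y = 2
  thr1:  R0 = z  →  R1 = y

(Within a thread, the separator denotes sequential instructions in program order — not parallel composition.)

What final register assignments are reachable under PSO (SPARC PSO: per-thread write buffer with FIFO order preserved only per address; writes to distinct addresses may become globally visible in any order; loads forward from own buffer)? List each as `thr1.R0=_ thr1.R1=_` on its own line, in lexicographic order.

outcome vector order: (thr1.R0,thr1.R1)
|PSO outcomes| = 6

thr1.R0=0 thr1.R1=0
thr1.R0=0 thr1.R1=1
thr1.R0=0 thr1.R1=2
thr1.R0=2 thr1.R1=0
thr1.R0=2 thr1.R1=1
thr1.R0=2 thr1.R1=2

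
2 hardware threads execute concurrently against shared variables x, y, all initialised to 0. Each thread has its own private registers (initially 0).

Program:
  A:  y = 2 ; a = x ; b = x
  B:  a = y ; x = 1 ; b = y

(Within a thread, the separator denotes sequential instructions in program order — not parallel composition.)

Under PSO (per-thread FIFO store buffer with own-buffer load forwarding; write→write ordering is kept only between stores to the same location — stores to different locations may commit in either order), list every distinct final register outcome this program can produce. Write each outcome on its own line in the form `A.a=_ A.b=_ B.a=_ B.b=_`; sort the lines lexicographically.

A.a=0 A.b=0 B.a=0 B.b=0
A.a=0 A.b=0 B.a=0 B.b=2
A.a=0 A.b=0 B.a=2 B.b=2
A.a=0 A.b=1 B.a=0 B.b=0
A.a=0 A.b=1 B.a=0 B.b=2
A.a=0 A.b=1 B.a=2 B.b=2
A.a=1 A.b=1 B.a=0 B.b=0
A.a=1 A.b=1 B.a=0 B.b=2
A.a=1 A.b=1 B.a=2 B.b=2

outcome vector order: (A.a,A.b,B.a,B.b)
|PSO outcomes| = 9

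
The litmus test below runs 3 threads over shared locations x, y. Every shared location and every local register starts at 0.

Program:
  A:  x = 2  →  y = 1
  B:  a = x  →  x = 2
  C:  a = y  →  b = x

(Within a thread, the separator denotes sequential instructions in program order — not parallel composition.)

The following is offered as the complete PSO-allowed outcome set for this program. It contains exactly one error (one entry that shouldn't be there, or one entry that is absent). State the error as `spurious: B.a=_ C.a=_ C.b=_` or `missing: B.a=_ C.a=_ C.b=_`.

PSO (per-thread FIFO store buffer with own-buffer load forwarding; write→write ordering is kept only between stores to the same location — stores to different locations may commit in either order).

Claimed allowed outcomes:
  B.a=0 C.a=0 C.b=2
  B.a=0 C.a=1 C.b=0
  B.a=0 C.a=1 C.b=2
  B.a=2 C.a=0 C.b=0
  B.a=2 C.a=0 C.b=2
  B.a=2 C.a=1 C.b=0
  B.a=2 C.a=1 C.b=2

outcome vector order: (B.a,C.a,C.b)
under PSO → <0 0 0> <0 0 2> <0 1 0> <0 1 2> <2 0 0> <2 0 2> <2 1 0> <2 1 2>
PSO∖claimed = {<0 0 0>}

missing: B.a=0 C.a=0 C.b=0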